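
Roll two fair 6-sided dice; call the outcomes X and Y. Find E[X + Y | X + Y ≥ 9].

10

Outcomes with X + Y ≥ 9: (3,6), (4,5), (4,6), (5,4), (5,5), (5,6), (6,3), (6,4), (6,5), (6,6), each with probability 1/36.
E[X + Y | X + Y ≥ 9] = (9 + 9 + 10 + 9 + 10 + 11 + 9 + 10 + 11 + 12) / 10 = 10.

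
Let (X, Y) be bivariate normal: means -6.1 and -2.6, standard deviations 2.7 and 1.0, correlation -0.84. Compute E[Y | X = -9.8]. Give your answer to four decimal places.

E[Y | X=x] = μ_Y + ρ(σ_Y/σ_X)(x − μ_X) for jointly normal variables.
E[Y | X=-9.8] = -2.6 + (-0.84)·(1.0/2.7)·(-9.8 − (-6.1)) = -2.6 + (-0.31111)·(-3.7) = -1.4489.

-1.4489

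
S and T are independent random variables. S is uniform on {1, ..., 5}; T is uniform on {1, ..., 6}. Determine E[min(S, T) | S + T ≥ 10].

14/3

Outcomes with S + T ≥ 10: (4,6), (5,5), (5,6), each with probability 1/30.
E[min(S, T) | S + T ≥ 10] = (4 + 5 + 5) / 3 = 14/3.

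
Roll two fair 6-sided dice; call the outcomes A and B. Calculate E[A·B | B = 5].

Outcomes with B = 5: (1,5), (2,5), (3,5), (4,5), (5,5), (6,5), each with probability 1/36.
E[A·B | B = 5] = (5 + 10 + 15 + 20 + 25 + 30) / 6 = 35/2.

35/2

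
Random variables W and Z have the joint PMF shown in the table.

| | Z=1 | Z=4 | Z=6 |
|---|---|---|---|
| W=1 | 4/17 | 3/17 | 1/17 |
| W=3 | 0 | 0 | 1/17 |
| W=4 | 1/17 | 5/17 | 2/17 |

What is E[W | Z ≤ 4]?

31/13

P(Z ≤ 4) = 13/17.
Σ W·P over the event = 1·(4/17) + 1·(3/17) + 4·(1/17) + 4·(5/17) = 31/17.
E[W | Z ≤ 4] = (31/17) / (13/17) = 31/13.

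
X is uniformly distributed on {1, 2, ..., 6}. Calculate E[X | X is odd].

Given X is odd, X is equally likely to be any of {1, 3, 5}.
E[X | X is odd] = (1 + 3 + 5) / 3 = 3.

3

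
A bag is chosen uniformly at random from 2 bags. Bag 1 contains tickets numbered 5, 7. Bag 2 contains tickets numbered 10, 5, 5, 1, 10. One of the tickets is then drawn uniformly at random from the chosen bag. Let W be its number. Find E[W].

61/10

E[W | bag 1] = (5+7)/2 = 6.
E[W | bag 2] = (10+5+5+1+10)/5 = 31/5.
E[W] = (1/2)·(6) + (1/2)·(31/5) = 61/10.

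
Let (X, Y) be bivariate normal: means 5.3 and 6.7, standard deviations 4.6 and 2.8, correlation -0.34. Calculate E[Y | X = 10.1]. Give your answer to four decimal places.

For a bivariate normal, E[Y | X=x] = μ_Y + ρ·(σ_Y/σ_X)·(x − μ_X).
E[Y | X=10.1] = 6.7 + (-0.34)·(2.8/4.6)·(10.1 − (5.3)) = 6.7 + (-0.20696)·(4.8) = 5.7066.

5.7066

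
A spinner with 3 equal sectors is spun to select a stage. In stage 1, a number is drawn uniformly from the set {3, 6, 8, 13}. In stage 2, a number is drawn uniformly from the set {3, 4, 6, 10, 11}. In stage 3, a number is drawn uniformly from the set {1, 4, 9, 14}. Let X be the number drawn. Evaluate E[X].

E[X | stage 1] = (3+6+8+13)/4 = 15/2.
E[X | stage 2] = (3+4+6+10+11)/5 = 34/5.
E[X | stage 3] = (1+4+9+14)/4 = 7.
E[X] = (1/3)·(15/2) + (1/3)·(34/5) + (1/3)·(7) = 71/10.

71/10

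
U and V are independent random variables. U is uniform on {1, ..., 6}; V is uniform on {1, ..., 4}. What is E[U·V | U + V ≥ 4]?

P(U + V ≥ 4) = 7/8.
Summing UV·P(x,y) over outcomes with U + V ≥ 4 gives 205/24.
E[U·V | U + V ≥ 4] = (205/24) / (7/8) = 205/21.

205/21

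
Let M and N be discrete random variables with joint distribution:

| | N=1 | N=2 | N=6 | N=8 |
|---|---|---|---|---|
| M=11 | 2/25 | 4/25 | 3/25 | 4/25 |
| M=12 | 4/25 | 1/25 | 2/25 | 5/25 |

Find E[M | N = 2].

56/5

P(N = 2) = 1/5.
Σ M·P over the event = 11·(4/25) + 12·(1/25) = 56/25.
E[M | N = 2] = (56/25) / (1/5) = 56/5.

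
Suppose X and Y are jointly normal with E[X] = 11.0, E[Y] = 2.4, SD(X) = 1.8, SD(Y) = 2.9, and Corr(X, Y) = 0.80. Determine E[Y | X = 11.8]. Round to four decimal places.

The regression of Y on X has slope ρ·σ_Y/σ_X and passes through (μ_X, μ_Y).
E[Y | X=11.8] = 2.4 + (0.80)·(2.9/1.8)·(11.8 − (11.0)) = 2.4 + (1.2889)·(0.8) = 3.4311.

3.4311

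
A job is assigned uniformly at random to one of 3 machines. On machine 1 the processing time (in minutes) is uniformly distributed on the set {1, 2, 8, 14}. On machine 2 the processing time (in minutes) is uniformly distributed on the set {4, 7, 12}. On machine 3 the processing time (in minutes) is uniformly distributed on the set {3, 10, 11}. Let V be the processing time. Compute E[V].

E[V | machine 1] = (1+2+8+14)/4 = 25/4.
E[V | machine 2] = (4+7+12)/3 = 23/3.
E[V | machine 3] = (3+10+11)/3 = 8.
By the law of total expectation,
E[V] = (1/3)·(25/4) + (1/3)·(23/3) + (1/3)·(8) = 263/36.

263/36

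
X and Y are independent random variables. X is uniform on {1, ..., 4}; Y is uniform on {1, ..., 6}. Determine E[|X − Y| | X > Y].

5/3

P(X > Y) = 1/4.
Summing |X−Y|·P(x,y) over outcomes with X > Y gives 5/12.
E[|X − Y| | X > Y] = (5/12) / (1/4) = 5/3.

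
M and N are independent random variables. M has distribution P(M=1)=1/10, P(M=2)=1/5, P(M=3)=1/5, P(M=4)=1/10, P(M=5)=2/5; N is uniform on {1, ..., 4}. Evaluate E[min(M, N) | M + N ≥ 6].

P(M + N ≥ 6) = 5/8.
Summing min(M,N)·P(x,y) over outcomes with M + N ≥ 6 gives 13/8.
E[min(M, N) | M + N ≥ 6] = (13/8) / (5/8) = 13/5.

13/5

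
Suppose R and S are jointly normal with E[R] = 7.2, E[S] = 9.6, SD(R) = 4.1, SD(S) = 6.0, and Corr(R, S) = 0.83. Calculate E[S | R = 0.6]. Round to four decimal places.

For a bivariate normal, E[S | R=x] = μ_S + ρ·(σ_S/σ_R)·(x − μ_R).
E[S | R=0.6] = 9.6 + (0.83)·(6.0/4.1)·(0.6 − (7.2)) = 9.6 + (1.21463)·(-6.6) = 1.5834.

1.5834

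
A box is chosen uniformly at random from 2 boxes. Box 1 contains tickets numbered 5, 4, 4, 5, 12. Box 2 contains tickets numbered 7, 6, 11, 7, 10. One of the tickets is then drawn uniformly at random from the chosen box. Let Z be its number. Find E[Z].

71/10

E[Z | box 1] = (5+4+4+5+12)/5 = 6.
E[Z | box 2] = (7+6+11+7+10)/5 = 41/5.
E[Z] = (1/2)·(6) + (1/2)·(41/5) = 71/10.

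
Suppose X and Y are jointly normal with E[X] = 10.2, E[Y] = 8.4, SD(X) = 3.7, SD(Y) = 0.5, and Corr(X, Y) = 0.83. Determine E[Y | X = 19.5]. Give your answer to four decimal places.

E[Y | X=x] = μ_Y + ρ(σ_Y/σ_X)(x − μ_X) for jointly normal variables.
E[Y | X=19.5] = 8.4 + (0.83)·(0.5/3.7)·(19.5 − (10.2)) = 8.4 + (0.11216)·(9.3) = 9.4431.

9.4431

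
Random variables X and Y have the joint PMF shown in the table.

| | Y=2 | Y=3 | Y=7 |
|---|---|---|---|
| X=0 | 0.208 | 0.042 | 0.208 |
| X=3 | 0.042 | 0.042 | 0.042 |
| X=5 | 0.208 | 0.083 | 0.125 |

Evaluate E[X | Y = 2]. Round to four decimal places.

P(Y = 2) = 0.458.
Summing X·P(X=x,Y=y) over the conditioning event gives 1.166.
E[X | Y = 2] = (1.166) / (0.458) = 2.5459.

2.5459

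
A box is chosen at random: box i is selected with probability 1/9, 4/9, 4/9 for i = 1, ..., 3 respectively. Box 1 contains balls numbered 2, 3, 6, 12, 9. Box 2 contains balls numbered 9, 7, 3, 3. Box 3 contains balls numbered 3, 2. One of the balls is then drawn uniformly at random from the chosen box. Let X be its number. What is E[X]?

E[X | box 1] = (2+3+6+12+9)/5 = 32/5.
E[X | box 2] = (9+7+3+3)/4 = 11/2.
E[X | box 3] = (3+2)/2 = 5/2.
By the law of total expectation,
E[X] = (1/9)·(32/5) + (4/9)·(11/2) + (4/9)·(5/2) = 64/15.

64/15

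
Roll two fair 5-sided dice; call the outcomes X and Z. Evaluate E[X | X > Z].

4

P(X > Z) = 2/5.
Summing X·P(x,y) over outcomes with X > Z gives 8/5.
E[X | X > Z] = (8/5) / (2/5) = 4.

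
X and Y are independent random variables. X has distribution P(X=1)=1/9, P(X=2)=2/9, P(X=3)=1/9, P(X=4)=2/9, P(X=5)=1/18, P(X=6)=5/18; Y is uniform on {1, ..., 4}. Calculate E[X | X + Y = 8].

51/10

P(X + Y = 8) = 5/36.
Summing X·P(x,y) over outcomes with X + Y = 8 gives 17/24.
E[X | X + Y = 8] = (17/24) / (5/36) = 51/10.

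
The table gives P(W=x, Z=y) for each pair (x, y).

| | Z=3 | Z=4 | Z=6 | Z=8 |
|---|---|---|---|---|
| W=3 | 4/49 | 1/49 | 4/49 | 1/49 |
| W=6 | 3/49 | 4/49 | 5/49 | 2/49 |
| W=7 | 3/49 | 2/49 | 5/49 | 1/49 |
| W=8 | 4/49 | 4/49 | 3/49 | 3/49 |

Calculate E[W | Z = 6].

101/17

P(Z = 6) = 17/49.
Σ W·P over the event = 3·(4/49) + 6·(5/49) + 7·(5/49) + 8·(3/49) = 101/49.
E[W | Z = 6] = (101/49) / (17/49) = 101/17.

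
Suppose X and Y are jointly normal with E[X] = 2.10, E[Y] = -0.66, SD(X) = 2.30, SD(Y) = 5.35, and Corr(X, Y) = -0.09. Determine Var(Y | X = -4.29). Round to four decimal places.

28.3907

For a bivariate normal, Var(Y | X=x) = σ_Y²(1 − ρ²).
Var(Y | X=-4.29) = (5.35)²·(1 − (-0.09)²) = 28.6225·0.9919 = 28.3907.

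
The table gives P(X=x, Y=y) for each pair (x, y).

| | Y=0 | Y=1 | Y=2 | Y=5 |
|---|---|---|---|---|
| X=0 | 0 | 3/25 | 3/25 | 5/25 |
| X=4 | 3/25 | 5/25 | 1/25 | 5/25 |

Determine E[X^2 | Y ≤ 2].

P(Y ≤ 2) = 3/5.
Σ X^2·P over the event = 0·(3/25) + 0·(3/25) + 16·(3/25) + 16·(5/25) + 16·(1/25) = 144/25.
E[X^2 | Y ≤ 2] = (144/25) / (3/5) = 48/5.

48/5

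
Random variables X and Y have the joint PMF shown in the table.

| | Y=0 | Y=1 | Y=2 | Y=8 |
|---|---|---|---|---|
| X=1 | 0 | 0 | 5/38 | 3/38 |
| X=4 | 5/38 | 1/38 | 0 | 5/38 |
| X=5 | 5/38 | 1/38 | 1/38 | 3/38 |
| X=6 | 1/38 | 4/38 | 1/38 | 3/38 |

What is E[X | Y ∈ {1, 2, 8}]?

P(Y ∈ {1, 2, 8}) = 27/38.
Summing X·P(X=x,Y=y) over the conditioning event gives 105/38.
E[X | Y ∈ {1, 2, 8}] = (105/38) / (27/38) = 35/9.

35/9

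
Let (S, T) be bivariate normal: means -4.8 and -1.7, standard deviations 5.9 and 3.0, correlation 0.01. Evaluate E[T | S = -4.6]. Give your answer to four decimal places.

-1.6990

E[T | S=x] = μ_T + ρ(σ_T/σ_S)(x − μ_S) for jointly normal variables.
E[T | S=-4.6] = -1.7 + (0.01)·(3.0/5.9)·(-4.6 − (-4.8)) = -1.7 + (0.0050847)·(0.2) = -1.6990.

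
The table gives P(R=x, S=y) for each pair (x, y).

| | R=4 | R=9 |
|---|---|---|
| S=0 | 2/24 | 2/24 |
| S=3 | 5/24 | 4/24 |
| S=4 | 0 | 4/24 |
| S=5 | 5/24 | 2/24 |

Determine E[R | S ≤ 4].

118/17

P(S ≤ 4) = 17/24.
Summing R·P(R=x,S=y) over the conditioning event gives 59/12.
E[R | S ≤ 4] = (59/12) / (17/24) = 118/17.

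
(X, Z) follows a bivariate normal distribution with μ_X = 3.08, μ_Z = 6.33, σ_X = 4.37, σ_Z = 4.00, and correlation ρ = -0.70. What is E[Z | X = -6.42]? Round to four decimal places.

The regression of Z on X has slope ρ·σ_Z/σ_X and passes through (μ_X, μ_Z).
E[Z | X=-6.42] = 6.33 + (-0.70)·(4.00/4.37)·(-6.42 − (3.08)) = 6.33 + (-0.640732)·(-9.5) = 12.4170.

12.4170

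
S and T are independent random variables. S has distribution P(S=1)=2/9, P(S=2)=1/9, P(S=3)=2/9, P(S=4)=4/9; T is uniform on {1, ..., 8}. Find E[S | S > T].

P(S > T) = 17/72.
Summing S·P(x,y) over outcomes with S > T gives 31/36.
E[S | S > T] = (31/36) / (17/72) = 62/17.

62/17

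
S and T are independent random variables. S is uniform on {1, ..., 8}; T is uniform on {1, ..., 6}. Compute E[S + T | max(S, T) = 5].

Outcomes with max(S, T) = 5: (1,5), (2,5), (3,5), (4,5), (5,1), (5,2), (5,3), (5,4), (5,5), each with probability 1/48.
E[S + T | max(S, T) = 5] = (6 + 7 + 8 + 9 + 6 + 7 + 8 + 9 + 10) / 9 = 70/9.

70/9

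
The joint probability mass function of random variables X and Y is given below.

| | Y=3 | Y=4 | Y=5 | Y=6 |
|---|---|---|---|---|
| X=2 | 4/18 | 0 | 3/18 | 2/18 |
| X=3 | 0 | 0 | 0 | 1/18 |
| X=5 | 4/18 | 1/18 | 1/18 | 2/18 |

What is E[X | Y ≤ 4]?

11/3

P(Y ≤ 4) = 1/2.
Σ X·P over the event = 2·(4/18) + 5·(4/18) + 5·(1/18) = 11/6.
E[X | Y ≤ 4] = (11/6) / (1/2) = 11/3.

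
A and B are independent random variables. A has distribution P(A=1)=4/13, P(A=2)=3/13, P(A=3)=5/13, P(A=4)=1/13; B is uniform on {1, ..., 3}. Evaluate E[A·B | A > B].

75/16

P(A > B) = 16/39.
Summing AB·P(x,y) over outcomes with A > B gives 25/13.
E[A·B | A > B] = (25/13) / (16/39) = 75/16.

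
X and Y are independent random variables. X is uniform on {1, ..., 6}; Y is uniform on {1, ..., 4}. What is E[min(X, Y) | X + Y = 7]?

Outcomes with X + Y = 7: (3,4), (4,3), (5,2), (6,1), each with probability 1/24.
E[min(X, Y) | X + Y = 7] = (3 + 3 + 2 + 1) / 4 = 9/4.

9/4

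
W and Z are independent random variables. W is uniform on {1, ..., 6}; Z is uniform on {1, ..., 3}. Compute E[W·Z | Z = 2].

7

Outcomes with Z = 2: (1,2), (2,2), (3,2), (4,2), (5,2), (6,2), each with probability 1/18.
E[W·Z | Z = 2] = (2 + 4 + 6 + 8 + 10 + 12) / 6 = 7.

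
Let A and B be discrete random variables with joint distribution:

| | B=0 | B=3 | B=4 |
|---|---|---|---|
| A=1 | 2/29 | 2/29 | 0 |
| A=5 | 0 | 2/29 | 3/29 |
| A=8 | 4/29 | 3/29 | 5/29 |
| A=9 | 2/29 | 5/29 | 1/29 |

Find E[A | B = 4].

P(B = 4) = 9/29.
Σ A·P over the event = 5·(3/29) + 8·(5/29) + 9·(1/29) = 64/29.
E[A | B = 4] = (64/29) / (9/29) = 64/9.

64/9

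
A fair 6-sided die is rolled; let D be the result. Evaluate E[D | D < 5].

5/2

Given D < 5, D is equally likely to be any of {1, 2, 3, 4}.
E[D | D < 5] = (1 + 2 + 3 + 4) / 4 = 5/2.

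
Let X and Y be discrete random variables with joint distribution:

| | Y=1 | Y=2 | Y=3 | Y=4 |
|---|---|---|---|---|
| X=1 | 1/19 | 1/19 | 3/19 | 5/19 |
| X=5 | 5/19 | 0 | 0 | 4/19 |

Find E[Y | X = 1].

16/5

P(X = 1) = 10/19.
Σ Y·P over the event = 1·(1/19) + 2·(1/19) + 3·(3/19) + 4·(5/19) = 32/19.
E[Y | X = 1] = (32/19) / (10/19) = 16/5.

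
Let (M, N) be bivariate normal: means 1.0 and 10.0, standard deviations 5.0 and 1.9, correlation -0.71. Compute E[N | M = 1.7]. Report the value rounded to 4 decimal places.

9.8111

E[N | M=x] = μ_N + ρ(σ_N/σ_M)(x − μ_M) for jointly normal variables.
E[N | M=1.7] = 10.0 + (-0.71)·(1.9/5.0)·(1.7 − (1.0)) = 10.0 + (-0.2698)·(0.7) = 9.8111.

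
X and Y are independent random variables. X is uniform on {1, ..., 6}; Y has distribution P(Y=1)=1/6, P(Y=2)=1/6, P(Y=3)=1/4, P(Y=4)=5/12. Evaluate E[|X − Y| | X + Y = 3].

P(X + Y = 3) = 1/18.
Summing |X−Y|·P(x,y) over outcomes with X + Y = 3 gives 1/18.
E[|X − Y| | X + Y = 3] = (1/18) / (1/18) = 1.

1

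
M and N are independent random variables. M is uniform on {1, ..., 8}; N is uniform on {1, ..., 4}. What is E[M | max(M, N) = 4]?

Outcomes with max(M, N) = 4: (1,4), (2,4), (3,4), (4,1), (4,2), (4,3), (4,4), each with probability 1/32.
E[M | max(M, N) = 4] = (1 + 2 + 3 + 4 + 4 + 4 + 4) / 7 = 22/7.

22/7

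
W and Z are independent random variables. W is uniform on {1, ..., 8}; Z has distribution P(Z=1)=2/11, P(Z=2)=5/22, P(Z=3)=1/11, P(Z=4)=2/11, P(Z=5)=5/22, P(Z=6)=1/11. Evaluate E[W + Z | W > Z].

885/103

P(W > Z) = 103/176.
Summing (W+Z)·P(x,y) over outcomes with W > Z gives 885/176.
E[W + Z | W > Z] = (885/176) / (103/176) = 885/103.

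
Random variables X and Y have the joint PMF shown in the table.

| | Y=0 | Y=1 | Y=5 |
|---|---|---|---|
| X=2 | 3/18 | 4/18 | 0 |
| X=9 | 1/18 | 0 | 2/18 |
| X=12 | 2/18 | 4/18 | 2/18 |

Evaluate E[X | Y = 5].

P(Y = 5) = 2/9.
Σ X·P over the event = 9·(2/18) + 12·(2/18) = 7/3.
E[X | Y = 5] = (7/3) / (2/9) = 21/2.

21/2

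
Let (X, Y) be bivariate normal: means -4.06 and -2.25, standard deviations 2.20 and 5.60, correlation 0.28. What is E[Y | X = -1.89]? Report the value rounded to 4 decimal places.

-0.7034

E[Y | X=x] = μ_Y + ρ(σ_Y/σ_X)(x − μ_X) for jointly normal variables.
E[Y | X=-1.89] = -2.25 + (0.28)·(5.60/2.20)·(-1.89 − (-4.06)) = -2.25 + (0.71273)·(2.17) = -0.7034.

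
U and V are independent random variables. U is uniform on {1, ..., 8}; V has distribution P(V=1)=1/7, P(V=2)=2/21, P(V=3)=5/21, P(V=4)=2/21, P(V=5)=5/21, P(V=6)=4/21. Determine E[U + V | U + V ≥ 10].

P(U + V ≥ 10) = 29/84.
Summing (U+V)·P(x,y) over outcomes with U + V ≥ 10 gives 661/168.
E[U + V | U + V ≥ 10] = (661/168) / (29/84) = 661/58.

661/58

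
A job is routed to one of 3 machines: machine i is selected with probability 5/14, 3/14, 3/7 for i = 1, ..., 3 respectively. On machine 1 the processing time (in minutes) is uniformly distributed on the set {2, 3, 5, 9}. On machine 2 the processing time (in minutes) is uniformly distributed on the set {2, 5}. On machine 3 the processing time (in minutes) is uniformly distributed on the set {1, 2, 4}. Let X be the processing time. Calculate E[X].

193/56

E[X | machine 1] = (2+3+5+9)/4 = 19/4.
E[X | machine 2] = (2+5)/2 = 7/2.
E[X | machine 3] = (1+2+4)/3 = 7/3.
By the law of total expectation,
E[X] = (5/14)·(19/4) + (3/14)·(7/2) + (3/7)·(7/3) = 193/56.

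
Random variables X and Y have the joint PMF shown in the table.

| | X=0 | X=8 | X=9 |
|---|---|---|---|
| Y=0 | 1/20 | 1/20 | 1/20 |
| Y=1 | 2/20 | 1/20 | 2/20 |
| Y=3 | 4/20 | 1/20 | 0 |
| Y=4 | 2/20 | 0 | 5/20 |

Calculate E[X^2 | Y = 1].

226/5

P(Y = 1) = 1/4.
Σ X^2·P over the event = 0·(2/20) + 64·(1/20) + 81·(2/20) = 113/10.
E[X^2 | Y = 1] = (113/10) / (1/4) = 226/5.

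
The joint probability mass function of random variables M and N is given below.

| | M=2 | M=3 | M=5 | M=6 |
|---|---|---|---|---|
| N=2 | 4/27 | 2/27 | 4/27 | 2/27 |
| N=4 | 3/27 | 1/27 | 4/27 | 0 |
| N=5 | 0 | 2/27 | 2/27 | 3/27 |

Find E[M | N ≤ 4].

P(N ≤ 4) = 20/27.
Σ M·P over the event = 2·(4/27) + 2·(3/27) + 3·(2/27) + 3·(1/27) + 5·(4/27) + 5·(4/27) + 6·(2/27) = 25/9.
E[M | N ≤ 4] = (25/9) / (20/27) = 15/4.

15/4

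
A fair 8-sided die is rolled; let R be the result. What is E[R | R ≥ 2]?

5

Given R ≥ 2, R is equally likely to be any of {2, 3, 4, 5, 6, 7, 8}.
E[R | R ≥ 2] = (2 + 3 + 4 + 5 + 6 + 7 + 8) / 7 = 5.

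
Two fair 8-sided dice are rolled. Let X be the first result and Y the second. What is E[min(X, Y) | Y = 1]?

P(Y = 1) = 1/8.
Summing min(X,Y)·P(x,y) over outcomes with Y = 1 gives 1/8.
E[min(X, Y) | Y = 1] = (1/8) / (1/8) = 1.

1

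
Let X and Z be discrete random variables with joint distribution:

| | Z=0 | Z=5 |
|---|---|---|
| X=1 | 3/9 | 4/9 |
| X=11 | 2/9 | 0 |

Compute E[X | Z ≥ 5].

1

P(Z ≥ 5) = 4/9.
Σ X·P over the event = 1·(4/9) = 4/9.
E[X | Z ≥ 5] = (4/9) / (4/9) = 1.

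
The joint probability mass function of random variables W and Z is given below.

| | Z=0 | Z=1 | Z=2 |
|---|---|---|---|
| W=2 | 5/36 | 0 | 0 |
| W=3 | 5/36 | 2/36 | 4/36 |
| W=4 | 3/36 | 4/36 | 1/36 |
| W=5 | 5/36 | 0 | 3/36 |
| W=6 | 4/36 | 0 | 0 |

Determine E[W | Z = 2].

P(Z = 2) = 2/9.
Σ W·P over the event = 3·(4/36) + 4·(1/36) + 5·(3/36) = 31/36.
E[W | Z = 2] = (31/36) / (2/9) = 31/8.

31/8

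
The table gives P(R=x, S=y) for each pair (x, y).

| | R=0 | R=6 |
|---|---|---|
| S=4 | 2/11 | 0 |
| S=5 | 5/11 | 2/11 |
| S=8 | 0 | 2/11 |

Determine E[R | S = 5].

P(S = 5) = 7/11.
Σ R·P over the event = 0·(5/11) + 6·(2/11) = 12/11.
E[R | S = 5] = (12/11) / (7/11) = 12/7.

12/7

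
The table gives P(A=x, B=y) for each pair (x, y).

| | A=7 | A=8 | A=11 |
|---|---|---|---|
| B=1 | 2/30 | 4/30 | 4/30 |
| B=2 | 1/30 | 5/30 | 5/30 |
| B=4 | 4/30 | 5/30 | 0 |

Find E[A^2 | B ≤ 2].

P(B ≤ 2) = 7/10.
Summing A^2·P(A=x,B=y) over the conditioning event gives 302/5.
E[A^2 | B ≤ 2] = (302/5) / (7/10) = 604/7.

604/7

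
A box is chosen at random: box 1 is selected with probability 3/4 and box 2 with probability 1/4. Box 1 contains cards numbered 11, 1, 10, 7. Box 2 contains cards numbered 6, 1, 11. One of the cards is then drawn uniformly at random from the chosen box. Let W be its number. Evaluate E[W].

E[W | box 1] = (11+1+10+7)/4 = 29/4.
E[W | box 2] = (6+1+11)/3 = 6.
By the law of total expectation,
E[W] = (3/4)·(29/4) + (1/4)·(6) = 111/16.

111/16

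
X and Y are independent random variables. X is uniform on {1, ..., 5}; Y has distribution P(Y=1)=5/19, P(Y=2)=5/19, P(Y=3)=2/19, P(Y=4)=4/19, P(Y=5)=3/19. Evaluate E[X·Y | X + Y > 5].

159/13

P(X + Y > 5) = 52/95.
Summing XY·P(x,y) over outcomes with X + Y > 5 gives 636/95.
E[X·Y | X + Y > 5] = (636/95) / (52/95) = 159/13.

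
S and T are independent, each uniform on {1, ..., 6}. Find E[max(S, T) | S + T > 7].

83/15

P(S + T > 7) = 5/12.
Summing max(S,T)·P(x,y) over outcomes with S + T > 7 gives 83/36.
E[max(S, T) | S + T > 7] = (83/36) / (5/12) = 83/15.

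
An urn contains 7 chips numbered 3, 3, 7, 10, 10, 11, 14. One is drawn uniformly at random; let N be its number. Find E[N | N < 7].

P(N < 7) = 2/7.
Σ over the event: 3·2/7 = 6/7.
E[N | N < 7] = (6/7) / (2/7) = 3.

3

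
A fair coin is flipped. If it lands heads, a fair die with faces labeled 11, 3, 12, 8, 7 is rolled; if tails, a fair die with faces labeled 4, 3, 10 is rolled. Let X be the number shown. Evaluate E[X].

104/15

E[X | heads] = (11+3+12+8+7)/5 = 41/5.
E[X | tails] = (4+3+10)/3 = 17/3.
By the law of total expectation,
E[X] = (1/2)·(41/5) + (1/2)·(17/3) = 104/15.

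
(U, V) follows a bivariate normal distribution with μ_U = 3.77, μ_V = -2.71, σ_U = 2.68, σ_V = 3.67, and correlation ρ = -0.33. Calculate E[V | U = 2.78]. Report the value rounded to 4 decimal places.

E[V | U=x] = μ_V + ρ(σ_V/σ_U)(x − μ_U) for jointly normal variables.
E[V | U=2.78] = -2.71 + (-0.33)·(3.67/2.68)·(2.78 − (3.77)) = -2.71 + (-0.4519)·(-0.99) = -2.2626.

-2.2626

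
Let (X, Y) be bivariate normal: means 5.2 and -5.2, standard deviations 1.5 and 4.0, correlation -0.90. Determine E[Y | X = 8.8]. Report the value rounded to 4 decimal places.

-13.8400

E[Y | X=x] = μ_Y + ρ(σ_Y/σ_X)(x − μ_X) for jointly normal variables.
E[Y | X=8.8] = -5.2 + (-0.90)·(4.0/1.5)·(8.8 − (5.2)) = -5.2 + (-2.4)·(3.6) = -13.8400.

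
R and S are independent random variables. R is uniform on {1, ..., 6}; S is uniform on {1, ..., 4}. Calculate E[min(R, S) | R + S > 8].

11/3

P(R + S > 8) = 1/8.
Summing min(R,S)·P(x,y) over outcomes with R + S > 8 gives 11/24.
E[min(R, S) | R + S > 8] = (11/24) / (1/8) = 11/3.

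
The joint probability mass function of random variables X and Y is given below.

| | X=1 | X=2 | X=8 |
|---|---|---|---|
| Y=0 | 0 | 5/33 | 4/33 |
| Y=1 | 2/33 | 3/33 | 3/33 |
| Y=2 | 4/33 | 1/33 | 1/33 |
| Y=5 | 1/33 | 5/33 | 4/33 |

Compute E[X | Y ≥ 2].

P(Y ≥ 2) = 16/33.
Σ X·P over the event = 1·(4/33) + 1·(1/33) + 2·(1/33) + 2·(5/33) + 8·(1/33) + 8·(4/33) = 19/11.
E[X | Y ≥ 2] = (19/11) / (16/33) = 57/16.

57/16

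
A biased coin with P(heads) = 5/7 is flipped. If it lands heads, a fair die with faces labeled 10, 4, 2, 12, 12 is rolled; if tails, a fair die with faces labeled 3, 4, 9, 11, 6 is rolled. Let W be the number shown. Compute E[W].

E[W | heads] = (10+4+2+12+12)/5 = 8.
E[W | tails] = (3+4+9+11+6)/5 = 33/5.
By the law of total expectation,
E[W] = (5/7)·(8) + (2/7)·(33/5) = 38/5.

38/5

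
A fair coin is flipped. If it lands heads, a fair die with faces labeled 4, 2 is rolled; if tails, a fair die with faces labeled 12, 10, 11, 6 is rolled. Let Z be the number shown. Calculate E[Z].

51/8

E[Z | heads] = (4+2)/2 = 3.
E[Z | tails] = (12+10+11+6)/4 = 39/4.
E[Z] = (1/2)·(3) + (1/2)·(39/4) = 51/8.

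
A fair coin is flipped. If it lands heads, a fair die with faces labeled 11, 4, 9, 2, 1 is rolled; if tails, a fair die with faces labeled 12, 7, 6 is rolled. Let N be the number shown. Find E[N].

103/15

E[N | heads] = (11+4+9+2+1)/5 = 27/5.
E[N | tails] = (12+7+6)/3 = 25/3.
E[N] = (1/2)·(27/5) + (1/2)·(25/3) = 103/15.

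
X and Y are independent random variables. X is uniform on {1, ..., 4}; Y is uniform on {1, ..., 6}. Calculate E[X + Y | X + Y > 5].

52/7

P(X + Y > 5) = 7/12.
Summing (X+Y)·P(x,y) over outcomes with X + Y > 5 gives 13/3.
E[X + Y | X + Y > 5] = (13/3) / (7/12) = 52/7.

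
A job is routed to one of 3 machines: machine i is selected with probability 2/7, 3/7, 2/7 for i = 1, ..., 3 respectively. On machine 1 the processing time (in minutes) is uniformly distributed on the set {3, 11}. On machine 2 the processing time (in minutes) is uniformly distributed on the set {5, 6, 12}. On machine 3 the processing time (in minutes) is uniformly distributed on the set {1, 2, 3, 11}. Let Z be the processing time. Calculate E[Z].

13/2

E[Z | machine 1] = (3+11)/2 = 7.
E[Z | machine 2] = (5+6+12)/3 = 23/3.
E[Z | machine 3] = (1+2+3+11)/4 = 17/4.
By the law of total expectation,
E[Z] = (2/7)·(7) + (3/7)·(23/3) + (2/7)·(17/4) = 13/2.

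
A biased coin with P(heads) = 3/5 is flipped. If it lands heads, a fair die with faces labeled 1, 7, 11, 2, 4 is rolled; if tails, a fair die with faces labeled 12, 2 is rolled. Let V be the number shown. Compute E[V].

29/5

E[V | heads] = (1+7+11+2+4)/5 = 5.
E[V | tails] = (12+2)/2 = 7.
By the law of total expectation,
E[V] = (3/5)·(5) + (2/5)·(7) = 29/5.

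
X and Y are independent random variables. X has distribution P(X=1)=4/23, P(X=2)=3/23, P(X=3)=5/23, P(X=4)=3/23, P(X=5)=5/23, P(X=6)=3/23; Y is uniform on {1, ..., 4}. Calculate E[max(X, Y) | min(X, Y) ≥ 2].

242/57

P(min(X, Y) ≥ 2) = 57/92.
Summing max(X,Y)·P(x,y) over outcomes with min(X, Y) ≥ 2 gives 121/46.
E[max(X, Y) | min(X, Y) ≥ 2] = (121/46) / (57/92) = 242/57.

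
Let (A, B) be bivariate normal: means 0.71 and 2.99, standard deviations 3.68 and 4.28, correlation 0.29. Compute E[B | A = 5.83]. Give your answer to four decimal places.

The regression of B on A has slope ρ·σ_B/σ_A and passes through (μ_A, μ_B).
E[B | A=5.83] = 2.99 + (0.29)·(4.28/3.68)·(5.83 − (0.71)) = 2.99 + (0.33728)·(5.12) = 4.7169.

4.7169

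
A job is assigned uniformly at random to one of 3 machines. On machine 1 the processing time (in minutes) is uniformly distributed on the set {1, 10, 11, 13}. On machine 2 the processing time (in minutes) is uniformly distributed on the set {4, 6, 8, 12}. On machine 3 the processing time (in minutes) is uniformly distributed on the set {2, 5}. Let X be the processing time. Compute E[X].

79/12

E[X | machine 1] = (1+10+11+13)/4 = 35/4.
E[X | machine 2] = (4+6+8+12)/4 = 15/2.
E[X | machine 3] = (2+5)/2 = 7/2.
E[X] = (1/3)·(35/4) + (1/3)·(15/2) + (1/3)·(7/2) = 79/12.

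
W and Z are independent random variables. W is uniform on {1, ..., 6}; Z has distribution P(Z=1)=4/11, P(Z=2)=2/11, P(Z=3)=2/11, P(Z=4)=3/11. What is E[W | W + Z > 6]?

5

P(W + Z > 6) = 13/33.
Summing W·P(x,y) over outcomes with W + Z > 6 gives 65/33.
E[W | W + Z > 6] = (65/33) / (13/33) = 5.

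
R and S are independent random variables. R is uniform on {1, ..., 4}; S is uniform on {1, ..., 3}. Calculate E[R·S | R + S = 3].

2

Outcomes with R + S = 3: (1,2), (2,1), each with probability 1/12.
E[R·S | R + S = 3] = (2 + 2) / 2 = 2.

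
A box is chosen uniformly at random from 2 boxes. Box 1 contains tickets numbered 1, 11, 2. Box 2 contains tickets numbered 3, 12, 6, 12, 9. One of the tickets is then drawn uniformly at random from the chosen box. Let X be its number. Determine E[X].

98/15

E[X | box 1] = (1+11+2)/3 = 14/3.
E[X | box 2] = (3+12+6+12+9)/5 = 42/5.
By the law of total expectation,
E[X] = (1/2)·(14/3) + (1/2)·(42/5) = 98/15.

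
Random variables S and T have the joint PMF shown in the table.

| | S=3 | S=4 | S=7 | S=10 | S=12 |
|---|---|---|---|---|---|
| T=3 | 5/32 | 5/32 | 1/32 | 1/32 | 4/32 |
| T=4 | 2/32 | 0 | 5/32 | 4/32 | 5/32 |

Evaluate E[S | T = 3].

25/4

P(T = 3) = 1/2.
Σ S·P over the event = 3·(5/32) + 4·(5/32) + 7·(1/32) + 10·(1/32) + 12·(4/32) = 25/8.
E[S | T = 3] = (25/8) / (1/2) = 25/4.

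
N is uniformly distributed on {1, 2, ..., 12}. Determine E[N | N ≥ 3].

15/2

Given N ≥ 3, N is equally likely to be any of {3, 4, 5, 6, 7, 8, 9, 10, 11, 12}.
E[N | N ≥ 3] = (3 + 4 + 5 + 6 + 7 + 8 + 9 + 10 + 11 + 12) / 10 = 15/2.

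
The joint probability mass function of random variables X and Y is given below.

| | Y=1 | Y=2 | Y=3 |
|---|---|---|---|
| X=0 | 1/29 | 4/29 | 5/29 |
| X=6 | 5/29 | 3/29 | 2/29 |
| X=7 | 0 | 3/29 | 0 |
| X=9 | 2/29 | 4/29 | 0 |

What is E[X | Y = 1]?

P(Y = 1) = 8/29.
Σ X·P over the event = 0·(1/29) + 6·(5/29) + 9·(2/29) = 48/29.
E[X | Y = 1] = (48/29) / (8/29) = 6.

6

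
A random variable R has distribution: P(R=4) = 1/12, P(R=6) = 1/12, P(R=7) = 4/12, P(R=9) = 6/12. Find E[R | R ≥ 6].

8

P(R ≥ 6) = 11/12.
Σ over the event: 6·1/12 + 7·1/3 + 9·1/2 = 22/3.
E[R | R ≥ 6] = (22/3) / (11/12) = 8.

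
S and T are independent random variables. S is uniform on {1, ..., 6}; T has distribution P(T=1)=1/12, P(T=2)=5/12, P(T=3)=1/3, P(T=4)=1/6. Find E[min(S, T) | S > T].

97/41

P(S > T) = 41/72.
Summing min(S,T)·P(x,y) over outcomes with S > T gives 97/72.
E[min(S, T) | S > T] = (97/72) / (41/72) = 97/41.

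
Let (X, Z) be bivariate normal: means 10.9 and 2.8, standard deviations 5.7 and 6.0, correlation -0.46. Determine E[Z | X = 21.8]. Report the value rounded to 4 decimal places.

-2.4779

The regression of Z on X has slope ρ·σ_Z/σ_X and passes through (μ_X, μ_Z).
E[Z | X=21.8] = 2.8 + (-0.46)·(6.0/5.7)·(21.8 − (10.9)) = 2.8 + (-0.48421)·(10.9) = -2.4779.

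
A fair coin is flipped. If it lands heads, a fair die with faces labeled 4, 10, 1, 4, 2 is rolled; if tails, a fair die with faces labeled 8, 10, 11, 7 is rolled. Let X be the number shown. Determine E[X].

33/5

E[X | heads] = (4+10+1+4+2)/5 = 21/5.
E[X | tails] = (8+10+11+7)/4 = 9.
By the law of total expectation,
E[X] = (1/2)·(21/5) + (1/2)·(9) = 33/5.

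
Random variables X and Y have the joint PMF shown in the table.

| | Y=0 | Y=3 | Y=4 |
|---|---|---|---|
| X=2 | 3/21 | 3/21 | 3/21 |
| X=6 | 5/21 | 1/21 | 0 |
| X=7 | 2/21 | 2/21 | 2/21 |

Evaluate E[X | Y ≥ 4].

P(Y ≥ 4) = 5/21.
Σ X·P over the event = 2·(3/21) + 7·(2/21) = 20/21.
E[X | Y ≥ 4] = (20/21) / (5/21) = 4.

4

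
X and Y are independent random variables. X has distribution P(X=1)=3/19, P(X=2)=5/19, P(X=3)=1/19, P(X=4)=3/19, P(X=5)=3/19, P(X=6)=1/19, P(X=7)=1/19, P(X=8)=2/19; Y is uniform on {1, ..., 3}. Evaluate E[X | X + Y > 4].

184/37

P(X + Y > 4) = 37/57.
Summing X·P(x,y) over outcomes with X + Y > 4 gives 184/57.
E[X | X + Y > 4] = (184/57) / (37/57) = 184/37.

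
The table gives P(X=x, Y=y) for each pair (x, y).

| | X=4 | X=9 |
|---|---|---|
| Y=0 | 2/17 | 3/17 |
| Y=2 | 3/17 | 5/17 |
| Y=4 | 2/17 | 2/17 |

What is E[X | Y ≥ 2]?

83/12

P(Y ≥ 2) = 12/17.
Σ X·P over the event = 4·(3/17) + 4·(2/17) + 9·(5/17) + 9·(2/17) = 83/17.
E[X | Y ≥ 2] = (83/17) / (12/17) = 83/12.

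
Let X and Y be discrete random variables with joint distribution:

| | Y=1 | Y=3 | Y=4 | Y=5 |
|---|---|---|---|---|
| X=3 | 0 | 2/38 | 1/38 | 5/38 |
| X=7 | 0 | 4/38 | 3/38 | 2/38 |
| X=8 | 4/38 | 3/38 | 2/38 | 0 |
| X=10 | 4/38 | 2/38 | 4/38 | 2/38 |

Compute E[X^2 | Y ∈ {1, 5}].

999/17

P(Y ∈ {1, 5}) = 17/38.
Σ X^2·P over the event = 9·(5/38) + 49·(2/38) + 64·(4/38) + 100·(4/38) + 100·(2/38) = 999/38.
E[X^2 | Y ∈ {1, 5}] = (999/38) / (17/38) = 999/17.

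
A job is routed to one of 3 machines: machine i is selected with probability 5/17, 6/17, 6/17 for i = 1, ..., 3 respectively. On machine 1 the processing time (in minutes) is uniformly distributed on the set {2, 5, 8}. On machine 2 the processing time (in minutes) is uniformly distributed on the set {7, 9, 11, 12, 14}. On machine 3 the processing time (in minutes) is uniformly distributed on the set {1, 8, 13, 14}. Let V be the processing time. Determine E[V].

713/85

E[V | machine 1] = (2+5+8)/3 = 5.
E[V | machine 2] = (7+9+11+12+14)/5 = 53/5.
E[V | machine 3] = (1+8+13+14)/4 = 9.
E[V] = (5/17)·(5) + (6/17)·(53/5) + (6/17)·(9) = 713/85.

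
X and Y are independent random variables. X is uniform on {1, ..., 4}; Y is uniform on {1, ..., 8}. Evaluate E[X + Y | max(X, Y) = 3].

24/5

Outcomes with max(X, Y) = 3: (1,3), (2,3), (3,1), (3,2), (3,3), each with probability 1/32.
E[X + Y | max(X, Y) = 3] = (4 + 5 + 4 + 5 + 6) / 5 = 24/5.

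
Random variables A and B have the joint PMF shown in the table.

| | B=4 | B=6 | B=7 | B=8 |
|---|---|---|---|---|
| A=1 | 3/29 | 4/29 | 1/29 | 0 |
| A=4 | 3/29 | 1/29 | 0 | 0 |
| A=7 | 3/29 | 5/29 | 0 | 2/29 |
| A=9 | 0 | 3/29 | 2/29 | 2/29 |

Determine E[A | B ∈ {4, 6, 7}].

5

P(B ∈ {4, 6, 7}) = 25/29.
Summing A·P(A=x,B=y) over the conditioning event gives 125/29.
E[A | B ∈ {4, 6, 7}] = (125/29) / (25/29) = 5.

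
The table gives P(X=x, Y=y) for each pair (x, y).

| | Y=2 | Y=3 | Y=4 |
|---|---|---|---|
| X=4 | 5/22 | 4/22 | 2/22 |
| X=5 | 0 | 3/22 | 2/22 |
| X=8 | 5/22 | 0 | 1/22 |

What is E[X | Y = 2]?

6

P(Y = 2) = 5/11.
Summing X·P(X=x,Y=y) over the conditioning event gives 30/11.
E[X | Y = 2] = (30/11) / (5/11) = 6.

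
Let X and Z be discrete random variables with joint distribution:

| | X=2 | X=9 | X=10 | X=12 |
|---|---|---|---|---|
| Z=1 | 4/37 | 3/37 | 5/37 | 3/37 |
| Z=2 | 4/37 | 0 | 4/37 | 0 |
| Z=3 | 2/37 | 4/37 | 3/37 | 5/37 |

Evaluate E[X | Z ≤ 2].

P(Z ≤ 2) = 23/37.
Σ X·P over the event = 2·(4/37) + 2·(4/37) + 9·(3/37) + 10·(5/37) + 10·(4/37) + 12·(3/37) = 169/37.
E[X | Z ≤ 2] = (169/37) / (23/37) = 169/23.

169/23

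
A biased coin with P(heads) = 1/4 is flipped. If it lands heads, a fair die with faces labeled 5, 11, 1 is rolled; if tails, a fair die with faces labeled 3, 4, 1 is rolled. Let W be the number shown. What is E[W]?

E[W | heads] = (5+11+1)/3 = 17/3.
E[W | tails] = (3+4+1)/3 = 8/3.
E[W] = (1/4)·(17/3) + (3/4)·(8/3) = 41/12.

41/12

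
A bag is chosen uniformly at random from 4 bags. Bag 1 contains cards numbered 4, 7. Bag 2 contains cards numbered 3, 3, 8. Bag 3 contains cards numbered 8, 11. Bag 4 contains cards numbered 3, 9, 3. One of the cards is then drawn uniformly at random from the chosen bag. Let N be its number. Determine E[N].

E[N | bag 1] = (4+7)/2 = 11/2.
E[N | bag 2] = (3+3+8)/3 = 14/3.
E[N | bag 3] = (8+11)/2 = 19/2.
E[N | bag 4] = (3+9+3)/3 = 5.
By the law of total expectation,
E[N] = (1/4)·(11/2) + (1/4)·(14/3) + (1/4)·(19/2) + (1/4)·(5) = 37/6.

37/6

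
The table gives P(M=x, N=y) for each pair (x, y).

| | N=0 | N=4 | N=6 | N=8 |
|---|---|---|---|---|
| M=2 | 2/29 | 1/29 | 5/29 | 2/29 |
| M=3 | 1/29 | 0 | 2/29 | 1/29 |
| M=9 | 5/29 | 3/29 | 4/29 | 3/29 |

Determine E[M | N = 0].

13/2

P(N = 0) = 8/29.
Σ M·P over the event = 2·(2/29) + 3·(1/29) + 9·(5/29) = 52/29.
E[M | N = 0] = (52/29) / (8/29) = 13/2.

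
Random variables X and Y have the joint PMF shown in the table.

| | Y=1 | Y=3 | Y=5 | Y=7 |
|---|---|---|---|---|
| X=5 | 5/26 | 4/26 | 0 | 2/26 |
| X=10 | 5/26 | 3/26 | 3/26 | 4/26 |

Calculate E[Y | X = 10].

19/5

P(X = 10) = 15/26.
Σ Y·P over the event = 1·(5/26) + 3·(3/26) + 5·(3/26) + 7·(4/26) = 57/26.
E[Y | X = 10] = (57/26) / (15/26) = 19/5.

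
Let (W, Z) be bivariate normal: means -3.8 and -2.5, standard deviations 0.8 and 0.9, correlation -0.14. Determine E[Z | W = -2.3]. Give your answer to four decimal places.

-2.7363

E[Z | W=x] = μ_Z + ρ(σ_Z/σ_W)(x − μ_W) for jointly normal variables.
E[Z | W=-2.3] = -2.5 + (-0.14)·(0.9/0.8)·(-2.3 − (-3.8)) = -2.5 + (-0.1575)·(1.5) = -2.7363.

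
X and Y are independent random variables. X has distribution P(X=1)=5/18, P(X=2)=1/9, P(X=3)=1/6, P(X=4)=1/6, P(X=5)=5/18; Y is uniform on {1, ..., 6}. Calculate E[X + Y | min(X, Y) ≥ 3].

P(min(X, Y) ≥ 3) = 11/27.
Summing (X+Y)·P(x,y) over outcomes with min(X, Y) ≥ 3 gives 191/54.
E[X + Y | min(X, Y) ≥ 3] = (191/54) / (11/27) = 191/22.

191/22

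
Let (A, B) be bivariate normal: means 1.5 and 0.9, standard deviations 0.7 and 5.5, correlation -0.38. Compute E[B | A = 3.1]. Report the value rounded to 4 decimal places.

The regression of B on A has slope ρ·σ_B/σ_A and passes through (μ_A, μ_B).
E[B | A=3.1] = 0.9 + (-0.38)·(5.5/0.7)·(3.1 − (1.5)) = 0.9 + (-2.9857)·(1.6) = -3.8771.

-3.8771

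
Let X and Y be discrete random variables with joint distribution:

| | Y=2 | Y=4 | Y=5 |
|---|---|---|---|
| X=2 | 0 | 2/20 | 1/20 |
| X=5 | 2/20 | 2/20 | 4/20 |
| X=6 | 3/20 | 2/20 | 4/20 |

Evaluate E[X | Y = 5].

P(Y = 5) = 9/20.
Σ X·P over the event = 2·(1/20) + 5·(4/20) + 6·(4/20) = 23/10.
E[X | Y = 5] = (23/10) / (9/20) = 46/9.

46/9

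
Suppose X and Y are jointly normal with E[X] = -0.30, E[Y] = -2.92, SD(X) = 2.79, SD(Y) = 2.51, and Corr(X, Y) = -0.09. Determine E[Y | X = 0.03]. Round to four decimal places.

-2.9467

E[Y | X=x] = μ_Y + ρ(σ_Y/σ_X)(x − μ_X) for jointly normal variables.
E[Y | X=0.03] = -2.92 + (-0.09)·(2.51/2.79)·(0.03 − (-0.30)) = -2.92 + (-0.080968)·(0.33) = -2.9467.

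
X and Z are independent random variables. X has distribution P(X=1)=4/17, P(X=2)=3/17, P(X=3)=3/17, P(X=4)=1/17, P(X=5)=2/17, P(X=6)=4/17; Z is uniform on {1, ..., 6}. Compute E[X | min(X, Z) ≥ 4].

P(min(X, Z) ≥ 4) = 7/34.
Summing X·P(x,y) over outcomes with min(X, Z) ≥ 4 gives 19/17.
E[X | min(X, Z) ≥ 4] = (19/17) / (7/34) = 38/7.

38/7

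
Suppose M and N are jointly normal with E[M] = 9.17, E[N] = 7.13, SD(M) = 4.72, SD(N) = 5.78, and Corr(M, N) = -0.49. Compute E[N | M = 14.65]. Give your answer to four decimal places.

3.8418

E[N | M=x] = μ_N + ρ(σ_N/σ_M)(x − μ_M) for jointly normal variables.
E[N | M=14.65] = 7.13 + (-0.49)·(5.78/4.72)·(14.65 − (9.17)) = 7.13 + (-0.60004)·(5.48) = 3.8418.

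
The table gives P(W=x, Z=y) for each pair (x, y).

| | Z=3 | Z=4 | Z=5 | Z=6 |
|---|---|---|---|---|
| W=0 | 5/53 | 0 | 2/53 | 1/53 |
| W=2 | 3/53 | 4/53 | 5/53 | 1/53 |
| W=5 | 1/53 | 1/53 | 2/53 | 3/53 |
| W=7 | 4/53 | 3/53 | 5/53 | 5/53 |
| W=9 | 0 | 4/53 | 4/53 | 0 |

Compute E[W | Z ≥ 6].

26/5

P(Z ≥ 6) = 10/53.
Σ W·P over the event = 0·(1/53) + 2·(1/53) + 5·(3/53) + 7·(5/53) = 52/53.
E[W | Z ≥ 6] = (52/53) / (10/53) = 26/5.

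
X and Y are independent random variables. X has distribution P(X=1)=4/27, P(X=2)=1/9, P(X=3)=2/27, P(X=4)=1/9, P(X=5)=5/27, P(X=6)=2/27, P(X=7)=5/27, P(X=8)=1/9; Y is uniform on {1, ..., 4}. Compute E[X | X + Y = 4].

16/9

P(X + Y = 4) = 1/12.
Summing X·P(x,y) over outcomes with X + Y = 4 gives 4/27.
E[X | X + Y = 4] = (4/27) / (1/12) = 16/9.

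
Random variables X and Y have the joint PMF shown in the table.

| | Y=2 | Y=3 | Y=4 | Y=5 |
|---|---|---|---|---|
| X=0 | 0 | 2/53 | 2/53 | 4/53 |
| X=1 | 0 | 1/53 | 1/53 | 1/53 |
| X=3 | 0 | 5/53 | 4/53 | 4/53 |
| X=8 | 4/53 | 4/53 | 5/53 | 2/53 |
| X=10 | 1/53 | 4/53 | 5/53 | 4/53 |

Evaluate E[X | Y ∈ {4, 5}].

P(Y ∈ {4, 5}) = 32/53.
Summing X·P(X=x,Y=y) over the conditioning event gives 172/53.
E[X | Y ∈ {4, 5}] = (172/53) / (32/53) = 43/8.

43/8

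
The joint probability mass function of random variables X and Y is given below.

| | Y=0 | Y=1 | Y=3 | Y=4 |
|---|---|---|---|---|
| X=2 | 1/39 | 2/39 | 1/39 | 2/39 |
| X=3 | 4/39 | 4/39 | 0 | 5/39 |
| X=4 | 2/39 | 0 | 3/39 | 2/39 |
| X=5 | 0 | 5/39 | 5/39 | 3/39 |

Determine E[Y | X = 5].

P(X = 5) = 1/3.
Σ Y·P over the event = 1·(5/39) + 3·(5/39) + 4·(3/39) = 32/39.
E[Y | X = 5] = (32/39) / (1/3) = 32/13.

32/13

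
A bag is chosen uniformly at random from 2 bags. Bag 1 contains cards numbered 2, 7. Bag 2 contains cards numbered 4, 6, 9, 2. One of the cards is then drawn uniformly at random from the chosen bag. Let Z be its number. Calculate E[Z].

39/8

E[Z | bag 1] = (2+7)/2 = 9/2.
E[Z | bag 2] = (4+6+9+2)/4 = 21/4.
E[Z] = (1/2)·(9/2) + (1/2)·(21/4) = 39/8.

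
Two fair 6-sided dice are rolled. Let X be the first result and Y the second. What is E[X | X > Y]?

P(X > Y) = 5/12.
Summing X·P(x,y) over outcomes with X > Y gives 35/18.
E[X | X > Y] = (35/18) / (5/12) = 14/3.

14/3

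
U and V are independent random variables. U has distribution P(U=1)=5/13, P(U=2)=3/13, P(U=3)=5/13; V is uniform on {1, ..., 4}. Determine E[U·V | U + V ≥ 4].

P(U + V ≥ 4) = 3/4.
Summing UV·P(x,y) over outcomes with U + V ≥ 4 gives 239/52.
E[U·V | U + V ≥ 4] = (239/52) / (3/4) = 239/39.

239/39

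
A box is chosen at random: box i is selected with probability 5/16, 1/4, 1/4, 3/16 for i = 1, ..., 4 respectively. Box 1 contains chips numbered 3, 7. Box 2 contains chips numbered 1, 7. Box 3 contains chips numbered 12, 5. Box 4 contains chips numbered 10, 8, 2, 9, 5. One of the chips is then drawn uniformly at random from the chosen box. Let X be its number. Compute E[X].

477/80

E[X | box 1] = (3+7)/2 = 5.
E[X | box 2] = (1+7)/2 = 4.
E[X | box 3] = (12+5)/2 = 17/2.
E[X | box 4] = (10+8+2+9+5)/5 = 34/5.
By the law of total expectation,
E[X] = (5/16)·(5) + (1/4)·(4) + (1/4)·(17/2) + (3/16)·(34/5) = 477/80.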